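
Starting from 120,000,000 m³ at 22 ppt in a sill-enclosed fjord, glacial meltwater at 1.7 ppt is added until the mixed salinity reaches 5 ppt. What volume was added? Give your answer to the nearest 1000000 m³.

618000000 m³

Salt balance: 120,000,000×22 + V×1.7 = (120,000,000+V)×5
2,640,000,000 + 1.7V = 600,000,000 + 5V
2,040,000,000 = 3.3V
V = 618,181,818.18 m³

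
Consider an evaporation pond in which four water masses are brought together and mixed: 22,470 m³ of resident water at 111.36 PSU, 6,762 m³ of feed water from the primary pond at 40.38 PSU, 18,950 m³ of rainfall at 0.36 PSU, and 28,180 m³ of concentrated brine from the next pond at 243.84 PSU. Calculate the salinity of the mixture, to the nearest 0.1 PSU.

Salt balance:
salt = 22,470×111.36 + 6,762×40.38 + 18,950×0.36 + 28,180×243.84 = 2,502,259.2 + 273,049.56 + 6,822 + 6,871,411.2 = 9,653,541.96
volume = 22,470 + 6,762 + 18,950 + 28,180 = 76,362 m³
S = 9,653,541.96 / 76,362 = 126.418 PSU

126.4 PSU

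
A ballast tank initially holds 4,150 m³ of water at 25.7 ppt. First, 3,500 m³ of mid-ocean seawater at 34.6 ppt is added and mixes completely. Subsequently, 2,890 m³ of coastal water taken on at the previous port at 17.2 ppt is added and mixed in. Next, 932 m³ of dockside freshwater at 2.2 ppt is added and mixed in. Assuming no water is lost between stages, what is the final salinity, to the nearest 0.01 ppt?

24.36 ppt

Total salt / total volume:
Initial salt = 4,150×25.7 = 106,655
After stage 1: salt = 106,655 + 3,500×34.6 = 227,755; volume = 7,650 m³; S = 29.772 ppt
After stage 2: salt = 227,755 + 2,890×17.2 = 277,463; volume = 10,540 m³; S = 26.325 ppt
After stage 3: salt = 277,463 + 932×2.2 = 279,513.4; volume = 11,472 m³
S = 279,513.4 / 11,472 = 24.3648 ppt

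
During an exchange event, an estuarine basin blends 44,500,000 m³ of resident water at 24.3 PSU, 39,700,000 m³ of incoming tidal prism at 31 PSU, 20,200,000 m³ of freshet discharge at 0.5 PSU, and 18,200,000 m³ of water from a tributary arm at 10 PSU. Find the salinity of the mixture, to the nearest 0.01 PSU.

20.43 PSU

Salt balance:
salt = 44,500,000×24.3 + 39,700,000×31 + 20,200,000×0.5 + 18,200,000×10 = 1,081,350,000 + 1,230,700,000 + 10,100,000 + 182,000,000 = 2,504,150,000
volume = 44,500,000 + 39,700,000 + 20,200,000 + 18,200,000 = 122,600,000 m³
S = 2,504,150,000 / 122,600,000 = 20.4254 PSU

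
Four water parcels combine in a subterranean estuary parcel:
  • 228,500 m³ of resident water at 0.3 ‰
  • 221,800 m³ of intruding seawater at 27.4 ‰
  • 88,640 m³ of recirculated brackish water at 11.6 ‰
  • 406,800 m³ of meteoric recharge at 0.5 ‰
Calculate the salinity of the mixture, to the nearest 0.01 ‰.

7.80 ‰

Mass of salt is conserved:
salt = 228,500×0.3 + 221,800×27.4 + 88,640×11.6 + 406,800×0.5 = 68,550 + 6,077,320 + 1,028,224 + 203,400 = 7,377,494
volume = 228,500 + 221,800 + 88,640 + 406,800 = 945,740 m³
S = 7,377,494 / 945,740 = 7.8008 ‰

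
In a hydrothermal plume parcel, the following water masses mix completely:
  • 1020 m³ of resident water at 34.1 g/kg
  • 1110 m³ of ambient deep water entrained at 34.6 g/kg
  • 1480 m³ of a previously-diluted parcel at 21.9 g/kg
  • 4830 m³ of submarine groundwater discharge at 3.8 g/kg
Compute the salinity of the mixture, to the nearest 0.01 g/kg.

Total salt / total volume:
salt = 1,020×34.1 + 1,110×34.6 + 1,480×21.9 + 4,830×3.8 = 34,782 + 38,406 + 32,412 + 18,354 = 123,954
volume = 1,020 + 1,110 + 1,480 + 4,830 = 8,440 m³
S = 123,954 / 8,440 = 14.6865 g/kg

14.69 g/kg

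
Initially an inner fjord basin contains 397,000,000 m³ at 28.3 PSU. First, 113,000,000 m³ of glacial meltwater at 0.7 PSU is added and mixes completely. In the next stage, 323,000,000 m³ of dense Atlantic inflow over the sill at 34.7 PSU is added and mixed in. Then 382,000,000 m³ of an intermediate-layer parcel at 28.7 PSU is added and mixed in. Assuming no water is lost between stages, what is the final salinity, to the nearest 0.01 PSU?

27.56 PSU

Weighted by volume,
Initial salt = 397,000,000×28.3 = 11,235,100,000
After stage 1: salt = 11,235,100,000 + 113,000,000×0.7 = 11,314,200,000; volume = 510,000,000 m³; S = 22.185 PSU
After stage 2: salt = 11,314,200,000 + 323,000,000×34.7 = 22,522,300,000; volume = 833,000,000 m³; S = 27.038 PSU
After stage 3: salt = 22,522,300,000 + 382,000,000×28.7 = 33,485,700,000; volume = 1,215,000,000 m³
S = 33,485,700,000 / 1,215,000,000 = 27.5602 PSU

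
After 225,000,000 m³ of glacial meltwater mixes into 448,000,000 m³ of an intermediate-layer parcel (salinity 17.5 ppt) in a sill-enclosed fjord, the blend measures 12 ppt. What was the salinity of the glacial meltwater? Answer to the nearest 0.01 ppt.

1.05 ppt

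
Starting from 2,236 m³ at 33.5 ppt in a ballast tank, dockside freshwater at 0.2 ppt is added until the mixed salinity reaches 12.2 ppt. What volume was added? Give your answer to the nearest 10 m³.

3970 m³

Salt balance: 2,236×33.5 + V×0.2 = (2,236+V)×12.2
74,906 + 0.2V = 27,279.2 + 12.2V
47,626.8 = 12V
V = 3,968.9 m³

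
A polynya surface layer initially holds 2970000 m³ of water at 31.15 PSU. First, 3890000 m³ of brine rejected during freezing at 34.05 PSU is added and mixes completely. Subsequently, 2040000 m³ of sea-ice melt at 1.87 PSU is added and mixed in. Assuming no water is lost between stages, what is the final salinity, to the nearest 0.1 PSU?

Mass of salt is conserved:
Initial salt = 2,970,000×31.15 = 92,515,500
After stage 1: salt = 92,515,500 + 3,890,000×34.05 = 224,970,000; volume = 6,860,000 m³; S = 32.794 PSU
After stage 2: salt = 224,970,000 + 2,040,000×1.87 = 228,784,800; volume = 8,900,000 m³
S = 228,784,800 / 8,900,000 = 25.7062 PSU

25.7 PSU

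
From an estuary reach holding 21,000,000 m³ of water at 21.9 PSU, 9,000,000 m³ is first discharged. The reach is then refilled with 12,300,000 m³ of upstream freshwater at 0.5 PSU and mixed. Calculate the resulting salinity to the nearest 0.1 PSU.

Remaining after removal: 12,000,000 m³ at 21.9 PSU (salt = 262,800,000)
After addition: salt = 262,800,000 + 12,300,000×0.5 = 268,950,000; volume = 24,300,000 m³
S = 268,950,000 / 24,300,000 = 11.0679 PSU

11.1 PSU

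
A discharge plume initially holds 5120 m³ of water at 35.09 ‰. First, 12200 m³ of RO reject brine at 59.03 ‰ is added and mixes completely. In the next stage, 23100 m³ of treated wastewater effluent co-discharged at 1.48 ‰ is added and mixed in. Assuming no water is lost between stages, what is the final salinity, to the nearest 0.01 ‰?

23.11 ‰

Conserving salt mass:
Initial salt = 5,120×35.09 = 179,660.8
After stage 1: salt = 179,660.8 + 12,200×59.03 = 899,826.8; volume = 17,320 m³; S = 51.953 ‰
After stage 2: salt = 899,826.8 + 23,100×1.48 = 934,014.8; volume = 40,420 m³
S = 934,014.8 / 40,420 = 23.1077 ‰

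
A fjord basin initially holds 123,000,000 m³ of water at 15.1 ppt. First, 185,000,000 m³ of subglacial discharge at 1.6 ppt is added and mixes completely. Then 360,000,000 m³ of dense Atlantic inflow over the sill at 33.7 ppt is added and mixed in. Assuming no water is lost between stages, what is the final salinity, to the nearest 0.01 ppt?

By conservation of dissolved salt,
Initial salt = 123,000,000×15.1 = 1,857,300,000
After stage 1: salt = 1,857,300,000 + 185,000,000×1.6 = 2,153,300,000; volume = 308,000,000 m³; S = 6.991 ppt
After stage 2: salt = 2,153,300,000 + 360,000,000×33.7 = 14,285,300,000; volume = 668,000,000 m³
S = 14,285,300,000 / 668,000,000 = 21.3852 ppt

21.39 ppt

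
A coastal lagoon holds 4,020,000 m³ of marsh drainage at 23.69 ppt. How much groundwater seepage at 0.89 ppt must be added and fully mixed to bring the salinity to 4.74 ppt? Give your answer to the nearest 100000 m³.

19800000 m³

Salt balance: 4,020,000×23.69 + V×0.89 = (4,020,000+V)×4.74
95,233,800 + 0.89V = 19,054,800 + 4.74V
76,179,000 = 3.85V
V = 19,786,753.25 m³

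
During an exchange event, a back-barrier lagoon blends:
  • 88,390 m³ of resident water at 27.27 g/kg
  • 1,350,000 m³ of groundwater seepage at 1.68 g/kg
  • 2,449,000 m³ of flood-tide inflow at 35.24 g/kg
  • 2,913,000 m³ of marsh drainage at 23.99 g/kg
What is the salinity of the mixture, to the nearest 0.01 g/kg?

Weighted by volume,
salt = 88,390×27.27 + 1,350,000×1.68 + 2,449,000×35.24 + 2,913,000×23.99 = 2,410,395.3 + 2,268,000 + 86,302,760 + 69,882,870 = 160,864,025.3
volume = 88,390 + 1,350,000 + 2,449,000 + 2,913,000 = 6,800,390 m³
S = 160,864,025.3 / 6,800,390 = 23.6551 g/kg

23.66 g/kg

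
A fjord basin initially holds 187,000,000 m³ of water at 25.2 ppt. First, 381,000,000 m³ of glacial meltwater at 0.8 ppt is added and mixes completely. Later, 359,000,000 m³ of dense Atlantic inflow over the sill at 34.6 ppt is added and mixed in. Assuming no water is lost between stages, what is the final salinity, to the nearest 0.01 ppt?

Weighted by volume,
Initial salt = 187,000,000×25.2 = 4,712,400,000
After stage 1: salt = 4,712,400,000 + 381,000,000×0.8 = 5,017,200,000; volume = 568,000,000 m³; S = 8.833 ppt
After stage 2: salt = 5,017,200,000 + 359,000,000×34.6 = 17,438,600,000; volume = 927,000,000 m³
S = 17,438,600,000 / 927,000,000 = 18.8119 ppt

18.81 ppt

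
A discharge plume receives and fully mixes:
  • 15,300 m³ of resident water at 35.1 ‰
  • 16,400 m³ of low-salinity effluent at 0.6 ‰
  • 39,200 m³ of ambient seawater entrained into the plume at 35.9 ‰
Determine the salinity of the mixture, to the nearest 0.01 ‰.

27.56 ‰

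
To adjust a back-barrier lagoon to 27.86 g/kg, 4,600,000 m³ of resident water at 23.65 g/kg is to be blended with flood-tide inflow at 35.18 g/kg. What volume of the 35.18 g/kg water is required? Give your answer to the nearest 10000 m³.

Salt balance: 4,600,000×23.65 + V×35.18 = (4,600,000+V)×27.86
108,790,000 + 35.18V = 128,156,000 + 27.86V
19,366,000 = 7.32V
V = 2,645,628.42 m³

2650000 m³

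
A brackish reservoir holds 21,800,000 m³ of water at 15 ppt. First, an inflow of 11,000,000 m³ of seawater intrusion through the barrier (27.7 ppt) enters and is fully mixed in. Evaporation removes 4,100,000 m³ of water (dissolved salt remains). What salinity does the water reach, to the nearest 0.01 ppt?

22.01 ppt

After mixing: salt = 21,800,000×15 + 11,000,000×27.7 = 631,700,000; volume = 32,800,000 m³
After evaporation: salt unchanged = 631,700,000; volume = 32,800,000 − 4,100,000 = 28,700,000 m³
S = 631,700,000 / 28,700,000 = 22.0105 ppt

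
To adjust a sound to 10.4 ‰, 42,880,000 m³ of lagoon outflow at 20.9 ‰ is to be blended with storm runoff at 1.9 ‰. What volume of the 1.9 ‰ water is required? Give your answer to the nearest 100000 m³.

53000000 m³

Salt balance: 42,880,000×20.9 + V×1.9 = (42,880,000+V)×10.4
896,192,000 + 1.9V = 445,952,000 + 10.4V
450,240,000 = 8.5V
V = 52,969,411.76 m³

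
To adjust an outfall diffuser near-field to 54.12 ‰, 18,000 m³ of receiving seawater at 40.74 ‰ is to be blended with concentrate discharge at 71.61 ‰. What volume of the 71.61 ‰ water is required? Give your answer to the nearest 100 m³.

13800 m³

Salt balance: 18,000×40.74 + V×71.61 = (18,000+V)×54.12
733,320 + 71.61V = 974,160 + 54.12V
240,840 = 17.49V
V = 13,770.15 m³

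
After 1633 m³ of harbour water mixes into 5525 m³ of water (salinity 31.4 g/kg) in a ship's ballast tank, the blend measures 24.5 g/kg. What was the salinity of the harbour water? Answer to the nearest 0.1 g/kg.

1.2 g/kg

Salt balance: 5,525×31.4 + 1,633×S = 7,158×24.5
173,485 + 1,633·S = 175,371
S = (175,371 − 173,485) / 1,633 = 1.1549 g/kg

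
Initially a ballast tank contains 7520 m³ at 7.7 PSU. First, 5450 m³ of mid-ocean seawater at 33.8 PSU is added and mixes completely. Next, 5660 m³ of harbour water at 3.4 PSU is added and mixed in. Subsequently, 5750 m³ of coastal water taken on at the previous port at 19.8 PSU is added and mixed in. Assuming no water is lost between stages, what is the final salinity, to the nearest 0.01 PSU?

15.39 PSU

Salt balance:
Initial salt = 7,520×7.7 = 57,904
After stage 1: salt = 57,904 + 5,450×33.8 = 242,114; volume = 12,970 m³; S = 18.667 PSU
After stage 2: salt = 242,114 + 5,660×3.4 = 261,358; volume = 18,630 m³; S = 14.029 PSU
After stage 3: salt = 261,358 + 5,750×19.8 = 375,208; volume = 24,380 m³
S = 375,208 / 24,380 = 15.39 PSU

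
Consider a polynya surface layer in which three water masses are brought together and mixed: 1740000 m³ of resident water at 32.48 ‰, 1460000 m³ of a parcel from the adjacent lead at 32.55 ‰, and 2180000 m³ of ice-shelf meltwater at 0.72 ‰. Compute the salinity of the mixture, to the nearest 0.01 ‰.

Weighted by volume,
salt = 1,740,000×32.48 + 1,460,000×32.55 + 2,180,000×0.72 = 56,515,200 + 47,523,000 + 1,569,600 = 105,607,800
volume = 1,740,000 + 1,460,000 + 2,180,000 = 5,380,000 m³
S = 105,607,800 / 5,380,000 = 19.6297 ‰

19.63 ‰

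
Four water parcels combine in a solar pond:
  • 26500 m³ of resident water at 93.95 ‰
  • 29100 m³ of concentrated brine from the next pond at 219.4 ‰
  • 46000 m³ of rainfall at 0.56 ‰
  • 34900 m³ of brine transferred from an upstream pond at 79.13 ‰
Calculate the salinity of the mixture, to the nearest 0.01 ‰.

85.43 ‰

Mass of salt is conserved:
salt = 26,500×93.95 + 29,100×219.4 + 46,000×0.56 + 34,900×79.13 = 2,489,675 + 6,384,540 + 25,760 + 2,761,637 = 11,661,612
volume = 26,500 + 29,100 + 46,000 + 34,900 = 136,500 m³
S = 11,661,612 / 136,500 = 85.4331 ‰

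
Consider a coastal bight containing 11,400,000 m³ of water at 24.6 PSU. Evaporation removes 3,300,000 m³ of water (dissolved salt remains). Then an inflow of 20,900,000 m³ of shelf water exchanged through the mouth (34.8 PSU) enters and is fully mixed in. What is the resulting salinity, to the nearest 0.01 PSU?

34.75 PSU

After evaporation: salt = 11,400,000×24.6 = 280,440,000; volume = 11,400,000 − 3,300,000 = 8,100,000 m³
After mixing: salt = 280,440,000 + 20,900,000×34.8 = 1,007,760,000; volume = 8,100,000 + 20,900,000 = 29,000,000 m³
S = 1,007,760,000 / 29,000,000 = 34.7503 PSU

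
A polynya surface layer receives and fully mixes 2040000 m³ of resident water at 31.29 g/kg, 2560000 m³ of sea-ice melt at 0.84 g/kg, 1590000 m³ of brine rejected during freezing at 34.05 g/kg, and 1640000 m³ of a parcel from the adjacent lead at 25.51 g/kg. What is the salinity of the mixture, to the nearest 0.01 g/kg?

Mass of salt is conserved:
salt = 2,040,000×31.29 + 2,560,000×0.84 + 1,590,000×34.05 + 1,640,000×25.51 = 63,831,600 + 2,150,400 + 54,139,500 + 41,836,400 = 161,957,900
volume = 2,040,000 + 2,560,000 + 1,590,000 + 1,640,000 = 7,830,000 m³
S = 161,957,900 / 7,830,000 = 20.6843 g/kg

20.68 g/kg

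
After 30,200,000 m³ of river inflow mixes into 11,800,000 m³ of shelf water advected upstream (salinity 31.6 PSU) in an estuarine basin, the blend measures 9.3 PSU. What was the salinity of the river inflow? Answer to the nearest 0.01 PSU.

0.59 PSU

Salt balance: 11,800,000×31.6 + 30,200,000×S = 42,000,000×9.3
372,880,000 + 30,200,000·S = 390,600,000
S = (390,600,000 − 372,880,000) / 30,200,000 = 0.5868 PSU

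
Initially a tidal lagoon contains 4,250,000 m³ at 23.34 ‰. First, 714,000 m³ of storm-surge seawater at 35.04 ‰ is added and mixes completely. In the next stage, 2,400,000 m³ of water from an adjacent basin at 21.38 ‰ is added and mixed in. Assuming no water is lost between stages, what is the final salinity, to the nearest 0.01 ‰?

Conserving salt mass:
Initial salt = 4,250,000×23.34 = 99,195,000
After stage 1: salt = 99,195,000 + 714,000×35.04 = 124,213,560; volume = 4,964,000 m³; S = 25.023 ‰
After stage 2: salt = 124,213,560 + 2,400,000×21.38 = 175,525,560; volume = 7,364,000 m³
S = 175,525,560 / 7,364,000 = 23.8356 ‰

23.84 ‰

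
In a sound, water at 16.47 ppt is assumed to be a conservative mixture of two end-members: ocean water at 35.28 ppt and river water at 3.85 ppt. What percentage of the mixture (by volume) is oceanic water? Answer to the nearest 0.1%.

40.2%

Let g be the oceanic fraction. Salt balance per unit volume:
g×35.28 + (1−g)×3.85 = 16.47
g = (16.47 − 3.85) / (35.28 − 3.85) = 12.62/31.43 = 0.4015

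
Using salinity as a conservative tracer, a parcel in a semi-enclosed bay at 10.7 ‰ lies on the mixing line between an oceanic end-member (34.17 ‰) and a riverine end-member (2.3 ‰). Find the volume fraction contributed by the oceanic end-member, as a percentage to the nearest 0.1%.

Let g be the oceanic fraction. Salt balance per unit volume:
g×34.17 + (1−g)×2.3 = 10.7
g = (10.7 − 2.3) / (34.17 − 2.3) = 8.4/31.87 = 0.2636

26.4%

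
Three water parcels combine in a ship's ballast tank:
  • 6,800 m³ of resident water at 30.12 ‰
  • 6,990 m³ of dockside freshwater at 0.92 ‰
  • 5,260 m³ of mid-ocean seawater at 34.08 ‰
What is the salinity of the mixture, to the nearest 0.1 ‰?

Weighted by volume,
salt = 6,800×30.12 + 6,990×0.92 + 5,260×34.08 = 204,816 + 6,430.8 + 179,260.8 = 390,507.6
volume = 6,800 + 6,990 + 5,260 = 19,050 m³
S = 390,507.6 / 19,050 = 20.499 ‰

20.5 ‰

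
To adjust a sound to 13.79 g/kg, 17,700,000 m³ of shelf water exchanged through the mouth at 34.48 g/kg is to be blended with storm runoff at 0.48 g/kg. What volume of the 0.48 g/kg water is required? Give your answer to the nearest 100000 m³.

Salt balance: 17,700,000×34.48 + V×0.48 = (17,700,000+V)×13.79
610,296,000 + 0.48V = 244,083,000 + 13.79V
366,213,000 = 13.31V
V = 27,514,124.72 m³

27500000 m³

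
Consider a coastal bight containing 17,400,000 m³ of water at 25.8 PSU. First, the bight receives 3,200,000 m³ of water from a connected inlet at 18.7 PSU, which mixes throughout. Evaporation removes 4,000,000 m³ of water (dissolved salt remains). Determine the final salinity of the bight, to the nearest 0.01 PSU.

After mixing: salt = 17,400,000×25.8 + 3,200,000×18.7 = 508,760,000; volume = 20,600,000 m³
After evaporation: salt unchanged = 508,760,000; volume = 20,600,000 − 4,000,000 = 16,600,000 m³
S = 508,760,000 / 16,600,000 = 30.6482 PSU

30.65 PSU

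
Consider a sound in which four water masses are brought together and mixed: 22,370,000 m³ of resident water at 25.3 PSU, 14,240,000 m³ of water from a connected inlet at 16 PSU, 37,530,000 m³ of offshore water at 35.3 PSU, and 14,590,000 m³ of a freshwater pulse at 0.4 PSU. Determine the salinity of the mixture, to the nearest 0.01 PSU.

Weighted by volume,
salt = 22,370,000×25.3 + 14,240,000×16 + 37,530,000×35.3 + 14,590,000×0.4 = 565,961,000 + 227,840,000 + 1,324,809,000 + 5,836,000 = 2,124,446,000
volume = 22,370,000 + 14,240,000 + 37,530,000 + 14,590,000 = 88,730,000 m³
S = 2,124,446,000 / 88,730,000 = 23.9428 PSU

23.94 PSU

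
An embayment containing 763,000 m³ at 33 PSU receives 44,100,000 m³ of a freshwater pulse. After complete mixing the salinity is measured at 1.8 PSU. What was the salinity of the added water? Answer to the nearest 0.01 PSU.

Salt balance: 763,000×33 + 44,100,000×S = 44,863,000×1.8
25,179,000 + 44,100,000·S = 80,753,400
S = (80,753,400 − 25,179,000) / 44,100,000 = 1.2602 PSU

1.26 PSU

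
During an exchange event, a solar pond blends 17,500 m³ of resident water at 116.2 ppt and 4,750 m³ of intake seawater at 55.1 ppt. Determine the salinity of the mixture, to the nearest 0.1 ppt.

By conservation of dissolved salt,
salt = 17,500×116.2 + 4,750×55.1 = 2,033,500 + 261,725 = 2,295,225
volume = 17,500 + 4,750 = 22,250 m³
S = 2,295,225 / 22,250 = 103.156 ppt

103.2 ppt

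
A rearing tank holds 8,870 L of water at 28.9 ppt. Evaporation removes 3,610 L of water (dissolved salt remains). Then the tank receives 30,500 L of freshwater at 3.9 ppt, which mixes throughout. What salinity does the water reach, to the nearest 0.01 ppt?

10.49 ppt

After evaporation: salt = 8,870×28.9 = 256,343; volume = 8,870 − 3,610 = 5,260 L
After mixing: salt = 256,343 + 30,500×3.9 = 375,293; volume = 5,260 + 30,500 = 35,760 L
S = 375,293 / 35,760 = 10.4948 ppt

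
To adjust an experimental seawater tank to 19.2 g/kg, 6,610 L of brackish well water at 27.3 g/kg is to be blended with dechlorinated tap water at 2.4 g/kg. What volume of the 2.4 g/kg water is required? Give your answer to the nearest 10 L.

Salt balance: 6,610×27.3 + V×2.4 = (6,610+V)×19.2
180,453 + 2.4V = 126,912 + 19.2V
53,541 = 16.8V
V = 3,186.96 L

3190 L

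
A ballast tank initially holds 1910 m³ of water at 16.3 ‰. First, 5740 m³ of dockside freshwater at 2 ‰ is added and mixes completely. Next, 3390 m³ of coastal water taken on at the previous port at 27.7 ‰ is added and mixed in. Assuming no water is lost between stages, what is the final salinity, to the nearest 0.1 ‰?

12.4 ‰

By conservation of dissolved salt,
Initial salt = 1,910×16.3 = 31,133
After stage 1: salt = 31,133 + 5,740×2 = 42,613; volume = 7,650 m³; S = 5.57 ‰
After stage 2: salt = 42,613 + 3,390×27.7 = 136,516; volume = 11,040 m³
S = 136,516 / 11,040 = 12.3656 ‰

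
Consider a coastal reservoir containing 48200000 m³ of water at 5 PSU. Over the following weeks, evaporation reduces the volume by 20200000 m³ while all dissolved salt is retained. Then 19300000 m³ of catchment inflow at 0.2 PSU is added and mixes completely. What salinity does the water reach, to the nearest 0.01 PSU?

After evaporation: salt = 48,200,000×5 = 241,000,000; volume = 48,200,000 − 20,200,000 = 28,000,000 m³
After mixing: salt = 241,000,000 + 19,300,000×0.2 = 244,860,000; volume = 28,000,000 + 19,300,000 = 47,300,000 m³
S = 244,860,000 / 47,300,000 = 5.1767 PSU

5.18 PSU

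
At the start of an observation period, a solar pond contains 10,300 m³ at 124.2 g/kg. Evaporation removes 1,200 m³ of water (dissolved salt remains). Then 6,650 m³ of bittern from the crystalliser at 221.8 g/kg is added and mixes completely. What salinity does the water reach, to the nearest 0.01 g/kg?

After evaporation: salt = 10,300×124.2 = 1,279,260; volume = 10,300 − 1,200 = 9,100 m³
After mixing: salt = 1,279,260 + 6,650×221.8 = 2,754,230; volume = 9,100 + 6,650 = 15,750 m³
S = 2,754,230 / 15,750 = 174.8717 g/kg

174.87 g/kg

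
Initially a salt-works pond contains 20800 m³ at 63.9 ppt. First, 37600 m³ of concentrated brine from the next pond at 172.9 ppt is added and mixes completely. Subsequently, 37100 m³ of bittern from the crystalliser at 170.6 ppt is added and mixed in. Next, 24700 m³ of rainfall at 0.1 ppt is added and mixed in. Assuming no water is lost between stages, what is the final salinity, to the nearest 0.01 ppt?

Total salt / total volume:
Initial salt = 20,800×63.9 = 1,329,120
After stage 1: salt = 1,329,120 + 37,600×172.9 = 7,830,160; volume = 58,400 m³; S = 134.078 ppt
After stage 2: salt = 7,830,160 + 37,100×170.6 = 14,159,420; volume = 95,500 m³; S = 148.266 ppt
After stage 3: salt = 14,159,420 + 24,700×0.1 = 14,161,890; volume = 120,200 m³
S = 14,161,890 / 120,200 = 117.8194 ppt

117.82 ppt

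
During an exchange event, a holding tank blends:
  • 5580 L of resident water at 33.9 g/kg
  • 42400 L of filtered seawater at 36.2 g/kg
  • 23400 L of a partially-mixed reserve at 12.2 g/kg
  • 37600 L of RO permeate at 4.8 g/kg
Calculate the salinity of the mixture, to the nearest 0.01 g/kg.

Conserving salt mass:
salt = 5,580×33.9 + 42,400×36.2 + 23,400×12.2 + 37,600×4.8 = 189,162 + 1,534,880 + 285,480 + 180,480 = 2,190,002
volume = 5,580 + 42,400 + 23,400 + 37,600 = 108,980 L
S = 2,190,002 / 108,980 = 20.0954 g/kg

20.10 g/kg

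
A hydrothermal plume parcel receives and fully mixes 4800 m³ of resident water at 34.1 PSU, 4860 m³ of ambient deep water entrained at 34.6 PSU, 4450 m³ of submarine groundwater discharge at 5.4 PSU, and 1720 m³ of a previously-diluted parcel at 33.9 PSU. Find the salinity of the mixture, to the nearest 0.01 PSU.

Mass of salt is conserved:
salt = 4,800×34.1 + 4,860×34.6 + 4,450×5.4 + 1,720×33.9 = 163,680 + 168,156 + 24,030 + 58,308 = 414,174
volume = 4,800 + 4,860 + 4,450 + 1,720 = 15,830 m³
S = 414,174 / 15,830 = 26.1639 PSU

26.16 PSU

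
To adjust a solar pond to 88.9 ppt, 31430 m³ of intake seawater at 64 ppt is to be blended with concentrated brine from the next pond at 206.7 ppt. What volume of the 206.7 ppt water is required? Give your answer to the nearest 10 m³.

6640 m³

Salt balance: 31,430×64 + V×206.7 = (31,430+V)×88.9
2,011,520 + 206.7V = 2,794,127 + 88.9V
782,607 = 117.8V
V = 6,643.52 m³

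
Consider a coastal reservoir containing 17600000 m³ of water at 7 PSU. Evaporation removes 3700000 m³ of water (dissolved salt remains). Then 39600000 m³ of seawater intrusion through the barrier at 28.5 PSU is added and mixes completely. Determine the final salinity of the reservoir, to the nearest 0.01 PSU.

23.40 PSU

After evaporation: salt = 17,600,000×7 = 123,200,000; volume = 17,600,000 − 3,700,000 = 13,900,000 m³
After mixing: salt = 123,200,000 + 39,600,000×28.5 = 1,251,800,000; volume = 13,900,000 + 39,600,000 = 53,500,000 m³
S = 1,251,800,000 / 53,500,000 = 23.3981 PSU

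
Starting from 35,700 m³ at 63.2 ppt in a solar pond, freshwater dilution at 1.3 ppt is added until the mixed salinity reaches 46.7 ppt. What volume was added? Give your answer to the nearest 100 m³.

13000 m³

Salt balance: 35,700×63.2 + V×1.3 = (35,700+V)×46.7
2,256,240 + 1.3V = 1,667,190 + 46.7V
589,050 = 45.4V
V = 12,974.67 m³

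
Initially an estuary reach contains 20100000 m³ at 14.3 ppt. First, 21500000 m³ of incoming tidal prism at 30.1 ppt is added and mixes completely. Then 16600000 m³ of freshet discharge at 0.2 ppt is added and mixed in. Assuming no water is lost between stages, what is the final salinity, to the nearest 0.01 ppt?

Total salt / total volume:
Initial salt = 20,100,000×14.3 = 287,430,000
After stage 1: salt = 287,430,000 + 21,500,000×30.1 = 934,580,000; volume = 41,600,000 m³; S = 22.466 ppt
After stage 2: salt = 934,580,000 + 16,600,000×0.2 = 937,900,000; volume = 58,200,000 m³
S = 937,900,000 / 58,200,000 = 16.1151 ppt

16.12 ppt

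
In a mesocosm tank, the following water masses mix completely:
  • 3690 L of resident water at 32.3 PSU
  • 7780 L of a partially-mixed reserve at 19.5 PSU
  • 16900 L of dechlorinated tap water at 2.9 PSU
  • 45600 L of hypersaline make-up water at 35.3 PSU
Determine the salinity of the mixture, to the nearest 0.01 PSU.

26.09 PSU

Total salt / total volume:
salt = 3,690×32.3 + 7,780×19.5 + 16,900×2.9 + 45,600×35.3 = 119,187 + 151,710 + 49,010 + 1,609,680 = 1,929,587
volume = 3,690 + 7,780 + 16,900 + 45,600 = 73,970 L
S = 1,929,587 / 73,970 = 26.0861 PSU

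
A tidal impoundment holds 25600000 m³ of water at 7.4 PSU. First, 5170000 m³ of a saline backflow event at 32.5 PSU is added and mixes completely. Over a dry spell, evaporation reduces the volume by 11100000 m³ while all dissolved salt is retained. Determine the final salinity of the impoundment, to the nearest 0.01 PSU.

18.17 PSU

After mixing: salt = 25,600,000×7.4 + 5,170,000×32.5 = 357,465,000; volume = 30,770,000 m³
After evaporation: salt unchanged = 357,465,000; volume = 30,770,000 − 11,100,000 = 19,670,000 m³
S = 357,465,000 / 19,670,000 = 18.1731 PSU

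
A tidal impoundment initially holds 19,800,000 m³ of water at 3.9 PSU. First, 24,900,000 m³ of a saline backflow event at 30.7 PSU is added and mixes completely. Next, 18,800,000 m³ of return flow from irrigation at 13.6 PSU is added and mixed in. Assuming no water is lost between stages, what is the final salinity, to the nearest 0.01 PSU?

Total salt / total volume:
Initial salt = 19,800,000×3.9 = 77,220,000
After stage 1: salt = 77,220,000 + 24,900,000×30.7 = 841,650,000; volume = 44,700,000 m³; S = 18.829 PSU
After stage 2: salt = 841,650,000 + 18,800,000×13.6 = 1,097,330,000; volume = 63,500,000 m³
S = 1,097,330,000 / 63,500,000 = 17.2808 PSU

17.28 PSU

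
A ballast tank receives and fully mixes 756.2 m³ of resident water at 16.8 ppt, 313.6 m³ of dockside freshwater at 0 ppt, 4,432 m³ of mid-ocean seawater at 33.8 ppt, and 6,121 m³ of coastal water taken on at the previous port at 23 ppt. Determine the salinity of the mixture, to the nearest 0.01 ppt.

Total salt / total volume:
salt = 756.2×16.8 + 313.6×0 + 4,432×33.8 + 6,121×23 = 12,704.16 + 0 + 149,801.6 + 140,783 = 303,288.76
volume = 756.2 + 313.6 + 4,432 + 6,121 = 11,622.8 m³
S = 303,288.76 / 11,622.8 = 26.0943 ppt

26.09 ppt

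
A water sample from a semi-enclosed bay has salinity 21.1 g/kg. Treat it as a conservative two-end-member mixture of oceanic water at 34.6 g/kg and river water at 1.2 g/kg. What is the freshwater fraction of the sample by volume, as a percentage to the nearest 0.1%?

40.4%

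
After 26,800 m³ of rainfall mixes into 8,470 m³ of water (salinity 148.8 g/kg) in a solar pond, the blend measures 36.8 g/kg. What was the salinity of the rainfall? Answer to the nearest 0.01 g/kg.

Salt balance: 8,470×148.8 + 26,800×S = 35,270×36.8
1,260,336 + 26,800·S = 1,297,936
S = (1,297,936 − 1,260,336) / 26,800 = 1.403 g/kg

1.40 g/kg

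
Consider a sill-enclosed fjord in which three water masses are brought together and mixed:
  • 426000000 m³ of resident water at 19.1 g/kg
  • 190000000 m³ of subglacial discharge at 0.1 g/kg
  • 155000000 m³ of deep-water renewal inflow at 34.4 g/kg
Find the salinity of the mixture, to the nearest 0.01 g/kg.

Conserving salt mass:
salt = 426,000,000×19.1 + 190,000,000×0.1 + 155,000,000×34.4 = 8,136,600,000 + 19,000,000 + 5,332,000,000 = 13,487,600,000
volume = 426,000,000 + 190,000,000 + 155,000,000 = 771,000,000 m³
S = 13,487,600,000 / 771,000,000 = 17.4936 g/kg

17.49 g/kg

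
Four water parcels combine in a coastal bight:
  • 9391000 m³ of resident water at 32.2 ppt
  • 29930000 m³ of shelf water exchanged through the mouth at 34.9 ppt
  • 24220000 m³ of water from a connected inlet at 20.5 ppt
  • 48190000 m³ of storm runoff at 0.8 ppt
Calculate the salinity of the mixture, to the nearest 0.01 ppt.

16.84 ppt

Conserving salt mass:
salt = 9,391,000×32.2 + 29,930,000×34.9 + 24,220,000×20.5 + 48,190,000×0.8 = 302,390,200 + 1,044,557,000 + 496,510,000 + 38,552,000 = 1,882,009,200
volume = 9,391,000 + 29,930,000 + 24,220,000 + 48,190,000 = 111,731,000 m³
S = 1,882,009,200 / 111,731,000 = 16.8441 ppt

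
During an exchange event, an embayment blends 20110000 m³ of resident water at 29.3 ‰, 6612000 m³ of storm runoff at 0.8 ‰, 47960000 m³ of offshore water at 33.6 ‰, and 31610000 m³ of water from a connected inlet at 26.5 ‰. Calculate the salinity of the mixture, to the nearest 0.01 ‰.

Salt balance:
salt = 20,110,000×29.3 + 6,612,000×0.8 + 47,960,000×33.6 + 31,610,000×26.5 = 589,223,000 + 5,289,600 + 1,611,456,000 + 837,665,000 = 3,043,633,600
volume = 20,110,000 + 6,612,000 + 47,960,000 + 31,610,000 = 106,292,000 m³
S = 3,043,633,600 / 106,292,000 = 28.6346 ‰

28.63 ‰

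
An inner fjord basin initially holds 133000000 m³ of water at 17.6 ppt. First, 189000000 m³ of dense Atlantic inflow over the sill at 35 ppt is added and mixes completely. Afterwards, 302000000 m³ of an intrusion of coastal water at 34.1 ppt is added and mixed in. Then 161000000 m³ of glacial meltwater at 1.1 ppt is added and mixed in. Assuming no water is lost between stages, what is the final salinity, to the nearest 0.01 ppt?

Total salt / total volume:
Initial salt = 133,000,000×17.6 = 2,340,800,000
After stage 1: salt = 2,340,800,000 + 189,000,000×35 = 8,955,800,000; volume = 322,000,000 m³; S = 27.813 ppt
After stage 2: salt = 8,955,800,000 + 302,000,000×34.1 = 19,254,000,000; volume = 624,000,000 m³; S = 30.856 ppt
After stage 3: salt = 19,254,000,000 + 161,000,000×1.1 = 19,431,100,000; volume = 785,000,000 m³
S = 19,431,100,000 / 785,000,000 = 24.753 ppt

24.75 ppt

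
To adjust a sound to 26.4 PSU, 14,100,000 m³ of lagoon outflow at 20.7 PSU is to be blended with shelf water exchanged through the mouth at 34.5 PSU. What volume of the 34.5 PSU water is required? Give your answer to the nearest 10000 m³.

Salt balance: 14,100,000×20.7 + V×34.5 = (14,100,000+V)×26.4
291,870,000 + 34.5V = 372,240,000 + 26.4V
80,370,000 = 8.1V
V = 9,922,222.22 m³

9920000 m³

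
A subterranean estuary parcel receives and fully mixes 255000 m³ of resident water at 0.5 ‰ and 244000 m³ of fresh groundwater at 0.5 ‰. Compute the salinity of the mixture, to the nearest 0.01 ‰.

0.50 ‰

Mass of salt is conserved:
salt = 255,000×0.5 + 244,000×0.5 = 127,500 + 122,000 = 249,500
volume = 255,000 + 244,000 = 499,000 m³
S = 249,500 / 499,000 = 0.5 ‰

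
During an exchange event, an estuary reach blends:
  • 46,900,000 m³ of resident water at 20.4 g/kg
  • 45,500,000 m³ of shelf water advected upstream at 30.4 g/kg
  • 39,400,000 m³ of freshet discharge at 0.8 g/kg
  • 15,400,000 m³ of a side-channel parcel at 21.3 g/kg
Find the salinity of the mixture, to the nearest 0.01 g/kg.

18.34 g/kg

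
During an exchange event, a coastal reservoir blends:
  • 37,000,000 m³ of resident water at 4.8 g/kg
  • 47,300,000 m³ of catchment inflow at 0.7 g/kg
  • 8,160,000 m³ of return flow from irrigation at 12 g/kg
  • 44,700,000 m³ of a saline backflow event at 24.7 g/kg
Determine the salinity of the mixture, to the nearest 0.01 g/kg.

Salt balance:
salt = 37,000,000×4.8 + 47,300,000×0.7 + 8,160,000×12 + 44,700,000×24.7 = 177,600,000 + 33,110,000 + 97,920,000 + 1,104,090,000 = 1,412,720,000
volume = 37,000,000 + 47,300,000 + 8,160,000 + 44,700,000 = 137,160,000 m³
S = 1,412,720,000 / 137,160,000 = 10.2998 g/kg

10.30 g/kg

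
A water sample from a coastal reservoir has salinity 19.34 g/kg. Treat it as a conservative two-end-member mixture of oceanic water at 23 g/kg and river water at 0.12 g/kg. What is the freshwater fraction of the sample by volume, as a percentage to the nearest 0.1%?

16.0%

Let f be the freshwater fraction. Salt balance per unit volume:
f×0.12 + (1−f)×23 = 19.34
f = (23 − 19.34) / (23 − 0.12) = 3.66/22.88 = 0.16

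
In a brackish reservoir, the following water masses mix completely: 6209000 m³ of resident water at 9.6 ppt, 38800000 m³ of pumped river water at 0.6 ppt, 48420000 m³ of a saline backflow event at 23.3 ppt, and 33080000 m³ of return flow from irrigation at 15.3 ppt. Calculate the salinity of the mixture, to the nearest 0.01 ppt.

Weighted by volume,
salt = 6,209,000×9.6 + 38,800,000×0.6 + 48,420,000×23.3 + 33,080,000×15.3 = 59,606,400 + 23,280,000 + 1,128,186,000 + 506,124,000 = 1,717,196,400
volume = 6,209,000 + 38,800,000 + 48,420,000 + 33,080,000 = 126,509,000 m³
S = 1,717,196,400 / 126,509,000 = 13.5737 ppt

13.57 ppt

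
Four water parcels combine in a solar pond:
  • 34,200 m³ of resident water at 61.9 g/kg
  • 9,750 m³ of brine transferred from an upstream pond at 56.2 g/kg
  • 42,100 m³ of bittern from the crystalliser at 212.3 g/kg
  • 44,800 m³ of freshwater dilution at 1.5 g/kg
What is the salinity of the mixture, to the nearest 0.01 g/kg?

89.19 g/kg

Total salt / total volume:
salt = 34,200×61.9 + 9,750×56.2 + 42,100×212.3 + 44,800×1.5 = 2,116,980 + 547,950 + 8,937,830 + 67,200 = 11,669,960
volume = 34,200 + 9,750 + 42,100 + 44,800 = 130,850 m³
S = 11,669,960 / 130,850 = 89.1858 g/kg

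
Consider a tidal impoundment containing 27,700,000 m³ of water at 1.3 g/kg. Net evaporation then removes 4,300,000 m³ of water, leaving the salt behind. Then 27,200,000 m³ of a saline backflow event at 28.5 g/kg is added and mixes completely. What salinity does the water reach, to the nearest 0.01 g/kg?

16.03 g/kg

After evaporation: salt = 27,700,000×1.3 = 36,010,000; volume = 27,700,000 − 4,300,000 = 23,400,000 m³
After mixing: salt = 36,010,000 + 27,200,000×28.5 = 811,210,000; volume = 23,400,000 + 27,200,000 = 50,600,000 m³
S = 811,210,000 / 50,600,000 = 16.0318 g/kg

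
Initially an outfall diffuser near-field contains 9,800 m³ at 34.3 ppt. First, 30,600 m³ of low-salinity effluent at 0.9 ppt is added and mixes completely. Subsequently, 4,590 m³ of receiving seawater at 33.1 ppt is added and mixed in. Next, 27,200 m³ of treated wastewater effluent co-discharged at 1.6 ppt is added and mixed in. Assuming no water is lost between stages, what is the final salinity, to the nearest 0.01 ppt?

7.75 ppt

Mass of salt is conserved:
Initial salt = 9,800×34.3 = 336,140
After stage 1: salt = 336,140 + 30,600×0.9 = 363,680; volume = 40,400 m³; S = 9.002 ppt
After stage 2: salt = 363,680 + 4,590×33.1 = 515,609; volume = 44,990 m³; S = 11.461 ppt
After stage 3: salt = 515,609 + 27,200×1.6 = 559,129; volume = 72,190 m³
S = 559,129 / 72,190 = 7.7452 ppt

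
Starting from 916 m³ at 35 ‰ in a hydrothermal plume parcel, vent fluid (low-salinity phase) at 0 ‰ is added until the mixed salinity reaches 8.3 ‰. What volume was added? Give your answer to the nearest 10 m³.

Salt balance: 916×35 + V×0 = (916+V)×8.3
32,060 + 0V = 7,602.8 + 8.3V
24,457.2 = 8.3V
V = 2,946.65 m³

2950 m³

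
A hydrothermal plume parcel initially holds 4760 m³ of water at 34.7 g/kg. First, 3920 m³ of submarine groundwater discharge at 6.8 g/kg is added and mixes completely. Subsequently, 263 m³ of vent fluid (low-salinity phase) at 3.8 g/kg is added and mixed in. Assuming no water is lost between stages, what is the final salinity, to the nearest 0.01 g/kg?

Salt balance:
Initial salt = 4,760×34.7 = 165,172
After stage 1: salt = 165,172 + 3,920×6.8 = 191,828; volume = 8,680 m³; S = 22.1 g/kg
After stage 2: salt = 191,828 + 263×3.8 = 192,827.4; volume = 8,943 m³
S = 192,827.4 / 8,943 = 21.5618 g/kg

21.56 g/kg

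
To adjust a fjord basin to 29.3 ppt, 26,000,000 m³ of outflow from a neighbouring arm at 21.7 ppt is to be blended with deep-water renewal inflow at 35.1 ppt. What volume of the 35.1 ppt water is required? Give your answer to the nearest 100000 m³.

34100000 m³

Salt balance: 26,000,000×21.7 + V×35.1 = (26,000,000+V)×29.3
564,200,000 + 35.1V = 761,800,000 + 29.3V
197,600,000 = 5.8V
V = 34,068,965.52 m³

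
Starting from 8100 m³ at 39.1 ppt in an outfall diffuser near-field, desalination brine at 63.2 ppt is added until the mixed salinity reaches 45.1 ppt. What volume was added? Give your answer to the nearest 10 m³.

2690 m³

Salt balance: 8,100×39.1 + V×63.2 = (8,100+V)×45.1
316,710 + 63.2V = 365,310 + 45.1V
48,600 = 18.1V
V = 2,685.08 m³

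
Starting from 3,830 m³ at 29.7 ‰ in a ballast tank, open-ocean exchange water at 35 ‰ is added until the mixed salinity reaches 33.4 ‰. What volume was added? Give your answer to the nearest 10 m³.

8860 m³

Salt balance: 3,830×29.7 + V×35 = (3,830+V)×33.4
113,751 + 35V = 127,922 + 33.4V
14,171 = 1.6V
V = 8,856.88 m³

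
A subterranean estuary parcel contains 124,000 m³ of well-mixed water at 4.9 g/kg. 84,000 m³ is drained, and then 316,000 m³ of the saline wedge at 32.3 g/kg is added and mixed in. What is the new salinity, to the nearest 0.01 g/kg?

29.22 g/kg

Remaining after removal: 40,000 m³ at 4.9 g/kg (salt = 196,000)
After addition: salt = 196,000 + 316,000×32.3 = 10,402,800; volume = 356,000 m³
S = 10,402,800 / 356,000 = 29.2213 g/kg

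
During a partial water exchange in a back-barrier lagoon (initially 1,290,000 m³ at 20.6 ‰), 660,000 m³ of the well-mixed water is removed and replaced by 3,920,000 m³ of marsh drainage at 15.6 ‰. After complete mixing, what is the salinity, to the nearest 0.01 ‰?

16.29 ‰

Remaining after removal: 630,000 m³ at 20.6 ‰ (salt = 12,978,000)
After addition: salt = 12,978,000 + 3,920,000×15.6 = 74,130,000; volume = 4,550,000 m³
S = 74,130,000 / 4,550,000 = 16.2923 ‰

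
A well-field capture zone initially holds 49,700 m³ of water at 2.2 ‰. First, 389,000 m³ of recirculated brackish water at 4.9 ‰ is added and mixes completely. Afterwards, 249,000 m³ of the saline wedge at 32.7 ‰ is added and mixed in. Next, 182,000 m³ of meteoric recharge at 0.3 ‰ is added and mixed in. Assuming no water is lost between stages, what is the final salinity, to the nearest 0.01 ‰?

11.74 ‰

By conservation of dissolved salt,
Initial salt = 49,700×2.2 = 109,340
After stage 1: salt = 109,340 + 389,000×4.9 = 2,015,440; volume = 438,700 m³; S = 4.594 ‰
After stage 2: salt = 2,015,440 + 249,000×32.7 = 10,157,740; volume = 687,700 m³; S = 14.771 ‰
After stage 3: salt = 10,157,740 + 182,000×0.3 = 10,212,340; volume = 869,700 m³
S = 10,212,340 / 869,700 = 11.7424 ‰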